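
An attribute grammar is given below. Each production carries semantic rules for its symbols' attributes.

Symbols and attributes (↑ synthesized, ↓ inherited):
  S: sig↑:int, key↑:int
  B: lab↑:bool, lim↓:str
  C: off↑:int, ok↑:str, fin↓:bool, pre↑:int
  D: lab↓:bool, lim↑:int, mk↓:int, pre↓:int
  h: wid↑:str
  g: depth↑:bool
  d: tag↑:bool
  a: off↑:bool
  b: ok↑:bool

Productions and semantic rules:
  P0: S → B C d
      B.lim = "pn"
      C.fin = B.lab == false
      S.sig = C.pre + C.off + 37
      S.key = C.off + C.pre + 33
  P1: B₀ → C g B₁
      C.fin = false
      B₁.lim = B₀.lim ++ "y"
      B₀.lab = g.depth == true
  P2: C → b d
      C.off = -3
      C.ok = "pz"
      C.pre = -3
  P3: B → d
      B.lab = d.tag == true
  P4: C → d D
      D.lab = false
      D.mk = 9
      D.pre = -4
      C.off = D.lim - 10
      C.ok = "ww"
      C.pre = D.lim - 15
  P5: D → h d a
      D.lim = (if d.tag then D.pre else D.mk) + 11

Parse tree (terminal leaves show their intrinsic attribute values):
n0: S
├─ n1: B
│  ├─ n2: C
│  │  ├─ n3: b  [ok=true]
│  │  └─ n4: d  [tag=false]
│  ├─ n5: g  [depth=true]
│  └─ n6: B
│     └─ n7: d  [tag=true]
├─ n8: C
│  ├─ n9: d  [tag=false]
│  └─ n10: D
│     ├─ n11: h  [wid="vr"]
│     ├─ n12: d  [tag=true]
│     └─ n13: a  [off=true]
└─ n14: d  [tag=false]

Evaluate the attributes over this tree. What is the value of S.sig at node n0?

1. n1.lim = "pn"  ["pn"]
2. n2.fin = false  [false]
3. n3.ok = true  [terminal]
4. n4.tag = false  [terminal]
5. n2.off = -3  [-3]
6. n2.ok = "pz"  ["pz"]
7. n2.pre = -3  [-3]
8. n5.depth = true  [terminal]
9. n6.lim = "pny"  [B₀.lim ++ "y"]
10. n7.tag = true  [terminal]
11. n6.lab = true  [d.tag == true]
12. n1.lab = true  [g.depth == true]
13. n8.fin = false  [B.lab == false]
14. n9.tag = false  [terminal]
15. n10.lab = false  [false]
16. n10.mk = 9  [9]
17. n10.pre = -4  [-4]
18. n11.wid = "vr"  [terminal]
19. n12.tag = true  [terminal]
20. n13.off = true  [terminal]
21. n10.lim = 7  [(if d.tag then D.pre else D.mk) + 11]
22. n8.off = -3  [D.lim - 10]
23. n8.ok = "ww"  ["ww"]
24. n8.pre = -8  [D.lim - 15]
25. n14.tag = false  [terminal]
26. n0.sig = 26  [C.pre + C.off + 37]
27. n0.key = 22  [C.off + C.pre + 33]

26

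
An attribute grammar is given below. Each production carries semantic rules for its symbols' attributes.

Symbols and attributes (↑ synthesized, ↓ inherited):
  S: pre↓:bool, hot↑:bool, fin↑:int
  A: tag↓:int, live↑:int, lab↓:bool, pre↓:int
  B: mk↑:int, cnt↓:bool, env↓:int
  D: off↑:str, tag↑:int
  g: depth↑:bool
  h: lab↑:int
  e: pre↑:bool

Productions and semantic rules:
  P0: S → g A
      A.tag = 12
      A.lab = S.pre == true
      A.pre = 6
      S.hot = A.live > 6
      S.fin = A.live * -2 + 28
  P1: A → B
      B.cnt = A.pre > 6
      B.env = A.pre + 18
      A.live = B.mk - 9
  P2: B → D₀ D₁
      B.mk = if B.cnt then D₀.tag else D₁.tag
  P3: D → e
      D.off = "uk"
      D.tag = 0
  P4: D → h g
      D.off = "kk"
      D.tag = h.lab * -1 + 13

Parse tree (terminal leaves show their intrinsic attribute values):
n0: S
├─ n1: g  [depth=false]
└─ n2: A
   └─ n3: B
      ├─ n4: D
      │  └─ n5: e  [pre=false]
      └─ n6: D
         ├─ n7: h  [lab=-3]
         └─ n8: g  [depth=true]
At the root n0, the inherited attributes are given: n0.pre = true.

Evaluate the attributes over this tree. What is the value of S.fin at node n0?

1. n0.pre = true  [given at root]
2. n1.depth = false  [terminal]
3. n2.tag = 12  [12]
4. n2.lab = true  [S.pre == true]
5. n2.pre = 6  [6]
6. n3.cnt = false  [A.pre > 6]
7. n3.env = 24  [A.pre + 18]
8. n5.pre = false  [terminal]
9. n4.off = "uk"  ["uk"]
10. n4.tag = 0  [0]
11. n7.lab = -3  [terminal]
12. n8.depth = true  [terminal]
13. n6.off = "kk"  ["kk"]
14. n6.tag = 16  [h.lab * -1 + 13]
15. n3.mk = 16  [if B.cnt then D₀.tag else D₁.tag]
16. n2.live = 7  [B.mk - 9]
17. n0.hot = true  [A.live > 6]
18. n0.fin = 14  [A.live * -2 + 28]

14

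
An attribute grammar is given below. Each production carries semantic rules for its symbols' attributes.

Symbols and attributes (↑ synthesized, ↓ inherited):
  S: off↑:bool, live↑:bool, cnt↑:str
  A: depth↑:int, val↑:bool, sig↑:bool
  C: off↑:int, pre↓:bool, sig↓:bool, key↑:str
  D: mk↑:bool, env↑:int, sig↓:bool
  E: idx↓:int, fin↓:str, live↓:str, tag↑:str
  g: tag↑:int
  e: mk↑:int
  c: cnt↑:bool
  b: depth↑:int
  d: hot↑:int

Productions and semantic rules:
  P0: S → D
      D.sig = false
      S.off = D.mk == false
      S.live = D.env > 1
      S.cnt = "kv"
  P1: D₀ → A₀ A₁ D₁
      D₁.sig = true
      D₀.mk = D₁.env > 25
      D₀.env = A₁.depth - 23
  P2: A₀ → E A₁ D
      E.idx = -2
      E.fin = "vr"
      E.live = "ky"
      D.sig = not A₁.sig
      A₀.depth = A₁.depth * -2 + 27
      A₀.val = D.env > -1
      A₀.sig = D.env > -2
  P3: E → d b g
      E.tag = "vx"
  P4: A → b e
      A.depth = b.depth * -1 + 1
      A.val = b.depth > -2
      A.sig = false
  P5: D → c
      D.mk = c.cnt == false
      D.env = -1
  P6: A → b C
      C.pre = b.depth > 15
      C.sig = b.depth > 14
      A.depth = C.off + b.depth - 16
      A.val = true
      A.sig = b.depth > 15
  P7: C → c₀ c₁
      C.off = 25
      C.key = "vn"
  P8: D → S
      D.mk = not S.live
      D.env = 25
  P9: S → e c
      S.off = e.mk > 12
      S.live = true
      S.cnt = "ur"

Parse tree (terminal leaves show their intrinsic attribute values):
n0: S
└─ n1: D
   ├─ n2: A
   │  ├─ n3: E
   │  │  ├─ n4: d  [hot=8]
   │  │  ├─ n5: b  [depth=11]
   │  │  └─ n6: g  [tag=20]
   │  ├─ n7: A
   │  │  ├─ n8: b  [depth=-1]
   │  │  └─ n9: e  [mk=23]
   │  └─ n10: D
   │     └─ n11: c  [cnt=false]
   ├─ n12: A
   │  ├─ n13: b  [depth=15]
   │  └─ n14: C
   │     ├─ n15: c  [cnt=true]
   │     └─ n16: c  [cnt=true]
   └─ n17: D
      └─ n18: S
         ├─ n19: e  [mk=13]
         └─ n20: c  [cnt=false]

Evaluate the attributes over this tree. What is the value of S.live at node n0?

1. n1.sig = false  [false]
2. n3.idx = -2  [-2]
3. n3.fin = "vr"  ["vr"]
4. n3.live = "ky"  ["ky"]
5. n4.hot = 8  [terminal]
6. n5.depth = 11  [terminal]
7. n6.tag = 20  [terminal]
8. n3.tag = "vx"  ["vx"]
9. n8.depth = -1  [terminal]
10. n9.mk = 23  [terminal]
11. n7.depth = 2  [b.depth * -1 + 1]
12. n7.val = true  [b.depth > -2]
13. n7.sig = false  [false]
14. n10.sig = true  [not A₁.sig]
15. n11.cnt = false  [terminal]
16. n10.mk = true  [c.cnt == false]
17. n10.env = -1  [-1]
18. n2.depth = 23  [A₁.depth * -2 + 27]
19. n2.val = false  [D.env > -1]
20. n2.sig = true  [D.env > -2]
21. n13.depth = 15  [terminal]
22. n14.pre = false  [b.depth > 15]
23. n14.sig = true  [b.depth > 14]
24. n15.cnt = true  [terminal]
25. n16.cnt = true  [terminal]
26. n14.off = 25  [25]
27. n14.key = "vn"  ["vn"]
28. n12.depth = 24  [C.off + b.depth - 16]
29. n12.val = true  [true]
30. n12.sig = false  [b.depth > 15]
31. n17.sig = true  [true]
32. n19.mk = 13  [terminal]
33. n20.cnt = false  [terminal]
34. n18.off = true  [e.mk > 12]
35. n18.live = true  [true]
36. n18.cnt = "ur"  ["ur"]
37. n17.mk = false  [not S.live]
38. n17.env = 25  [25]
39. n1.mk = false  [D₁.env > 25]
40. n1.env = 1  [A₁.depth - 23]
41. n0.off = true  [D.mk == false]
42. n0.live = false  [D.env > 1]
43. n0.cnt = "kv"  ["kv"]

false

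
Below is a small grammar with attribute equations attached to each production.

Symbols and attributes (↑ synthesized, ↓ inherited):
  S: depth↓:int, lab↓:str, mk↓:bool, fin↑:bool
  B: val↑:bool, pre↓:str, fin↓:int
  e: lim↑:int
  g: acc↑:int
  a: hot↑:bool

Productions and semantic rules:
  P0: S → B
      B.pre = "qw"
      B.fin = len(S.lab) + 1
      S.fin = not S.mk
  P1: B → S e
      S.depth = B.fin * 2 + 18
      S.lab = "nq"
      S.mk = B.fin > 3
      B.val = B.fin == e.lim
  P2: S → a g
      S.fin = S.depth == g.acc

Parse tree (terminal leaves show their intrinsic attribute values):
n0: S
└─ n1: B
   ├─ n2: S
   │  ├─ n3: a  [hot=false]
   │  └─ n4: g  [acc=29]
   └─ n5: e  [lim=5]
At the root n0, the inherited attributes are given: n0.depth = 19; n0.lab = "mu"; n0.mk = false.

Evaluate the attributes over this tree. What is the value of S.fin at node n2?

1. n0.depth = 19  [given at root]
2. n0.lab = "mu"  [given at root]
3. n0.mk = false  [given at root]
4. n1.pre = "qw"  ["qw"]
5. n1.fin = 3  [len(S.lab) + 1]
6. n2.depth = 24  [B.fin * 2 + 18]
7. n2.lab = "nq"  ["nq"]
8. n2.mk = false  [B.fin > 3]
9. n3.hot = false  [terminal]
10. n4.acc = 29  [terminal]
11. n2.fin = false  [S.depth == g.acc]
12. n5.lim = 5  [terminal]
13. n1.val = false  [B.fin == e.lim]
14. n0.fin = true  [not S.mk]

false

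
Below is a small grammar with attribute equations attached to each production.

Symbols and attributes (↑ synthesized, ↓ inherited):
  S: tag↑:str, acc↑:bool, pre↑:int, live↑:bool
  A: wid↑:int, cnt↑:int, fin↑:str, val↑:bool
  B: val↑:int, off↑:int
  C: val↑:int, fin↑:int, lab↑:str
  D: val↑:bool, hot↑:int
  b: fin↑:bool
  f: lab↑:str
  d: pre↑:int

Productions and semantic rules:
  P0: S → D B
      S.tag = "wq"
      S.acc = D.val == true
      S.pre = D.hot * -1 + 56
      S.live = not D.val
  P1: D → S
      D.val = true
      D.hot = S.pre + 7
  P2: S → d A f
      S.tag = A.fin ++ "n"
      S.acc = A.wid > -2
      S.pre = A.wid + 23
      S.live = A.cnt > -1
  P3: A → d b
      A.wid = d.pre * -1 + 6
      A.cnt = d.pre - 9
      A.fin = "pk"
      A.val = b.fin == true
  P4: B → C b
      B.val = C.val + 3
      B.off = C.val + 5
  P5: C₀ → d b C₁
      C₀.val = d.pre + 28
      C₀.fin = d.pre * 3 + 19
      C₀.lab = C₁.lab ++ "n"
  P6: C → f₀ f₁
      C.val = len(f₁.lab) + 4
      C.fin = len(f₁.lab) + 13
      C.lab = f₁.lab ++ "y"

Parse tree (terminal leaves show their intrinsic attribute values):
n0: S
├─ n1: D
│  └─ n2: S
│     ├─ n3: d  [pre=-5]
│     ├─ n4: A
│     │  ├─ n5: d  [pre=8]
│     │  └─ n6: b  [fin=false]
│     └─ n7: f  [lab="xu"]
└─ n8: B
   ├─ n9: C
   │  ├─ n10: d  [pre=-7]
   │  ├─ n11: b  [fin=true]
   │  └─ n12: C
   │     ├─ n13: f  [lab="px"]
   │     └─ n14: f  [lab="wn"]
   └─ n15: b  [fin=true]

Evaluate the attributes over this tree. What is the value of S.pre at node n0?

28

1. n3.pre = -5  [terminal]
2. n5.pre = 8  [terminal]
3. n6.fin = false  [terminal]
4. n4.wid = -2  [d.pre * -1 + 6]
5. n4.cnt = -1  [d.pre - 9]
6. n4.fin = "pk"  ["pk"]
7. n4.val = false  [b.fin == true]
8. n7.lab = "xu"  [terminal]
9. n2.tag = "pkn"  [A.fin ++ "n"]
10. n2.acc = false  [A.wid > -2]
11. n2.pre = 21  [A.wid + 23]
12. n2.live = false  [A.cnt > -1]
13. n1.val = true  [true]
14. n1.hot = 28  [S.pre + 7]
15. n10.pre = -7  [terminal]
16. n11.fin = true  [terminal]
17. n13.lab = "px"  [terminal]
18. n14.lab = "wn"  [terminal]
19. n12.val = 6  [len(f₁.lab) + 4]
20. n12.fin = 15  [len(f₁.lab) + 13]
21. n12.lab = "wny"  [f₁.lab ++ "y"]
22. n9.val = 21  [d.pre + 28]
23. n9.fin = -2  [d.pre * 3 + 19]
24. n9.lab = "wnyn"  [C₁.lab ++ "n"]
25. n15.fin = true  [terminal]
26. n8.val = 24  [C.val + 3]
27. n8.off = 26  [C.val + 5]
28. n0.tag = "wq"  ["wq"]
29. n0.acc = true  [D.val == true]
30. n0.pre = 28  [D.hot * -1 + 56]
31. n0.live = false  [not D.val]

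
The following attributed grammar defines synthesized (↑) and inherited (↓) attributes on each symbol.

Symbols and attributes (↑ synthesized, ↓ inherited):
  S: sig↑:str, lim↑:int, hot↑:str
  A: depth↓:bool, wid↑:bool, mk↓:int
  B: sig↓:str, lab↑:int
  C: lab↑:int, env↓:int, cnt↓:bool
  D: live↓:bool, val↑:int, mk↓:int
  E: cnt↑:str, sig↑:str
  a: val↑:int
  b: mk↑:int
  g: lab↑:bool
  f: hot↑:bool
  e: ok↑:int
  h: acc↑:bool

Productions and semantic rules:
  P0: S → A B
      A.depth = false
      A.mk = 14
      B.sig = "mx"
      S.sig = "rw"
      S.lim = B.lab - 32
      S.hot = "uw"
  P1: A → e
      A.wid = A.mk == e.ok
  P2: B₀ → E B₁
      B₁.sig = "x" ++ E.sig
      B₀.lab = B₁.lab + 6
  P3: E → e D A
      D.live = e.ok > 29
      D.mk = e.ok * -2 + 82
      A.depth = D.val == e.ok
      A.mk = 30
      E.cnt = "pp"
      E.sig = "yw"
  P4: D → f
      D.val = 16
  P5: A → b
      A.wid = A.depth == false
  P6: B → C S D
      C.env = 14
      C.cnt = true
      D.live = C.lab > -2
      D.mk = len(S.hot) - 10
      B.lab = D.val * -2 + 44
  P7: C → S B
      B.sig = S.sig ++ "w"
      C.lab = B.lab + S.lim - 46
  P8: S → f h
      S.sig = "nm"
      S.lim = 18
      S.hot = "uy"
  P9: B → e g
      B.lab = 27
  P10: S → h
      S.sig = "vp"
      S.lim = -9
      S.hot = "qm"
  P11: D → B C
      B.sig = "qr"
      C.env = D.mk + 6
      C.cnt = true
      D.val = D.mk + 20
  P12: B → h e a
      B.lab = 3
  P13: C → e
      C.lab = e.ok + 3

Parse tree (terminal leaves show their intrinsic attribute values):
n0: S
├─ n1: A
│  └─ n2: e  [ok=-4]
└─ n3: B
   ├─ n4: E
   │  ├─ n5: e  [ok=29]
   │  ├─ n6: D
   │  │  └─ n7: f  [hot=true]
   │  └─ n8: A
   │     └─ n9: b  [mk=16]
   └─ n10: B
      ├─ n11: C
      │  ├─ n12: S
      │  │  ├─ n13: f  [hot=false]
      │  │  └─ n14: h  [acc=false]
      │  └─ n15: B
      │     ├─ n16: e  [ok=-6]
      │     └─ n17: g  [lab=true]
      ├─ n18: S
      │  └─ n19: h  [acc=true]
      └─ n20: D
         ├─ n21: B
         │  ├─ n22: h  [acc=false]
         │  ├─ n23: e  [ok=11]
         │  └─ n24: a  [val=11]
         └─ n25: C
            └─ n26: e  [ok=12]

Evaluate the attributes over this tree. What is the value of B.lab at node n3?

1. n1.depth = false  [false]
2. n1.mk = 14  [14]
3. n2.ok = -4  [terminal]
4. n1.wid = false  [A.mk == e.ok]
5. n3.sig = "mx"  ["mx"]
6. n5.ok = 29  [terminal]
7. n6.live = false  [e.ok > 29]
8. n6.mk = 24  [e.ok * -2 + 82]
9. n7.hot = true  [terminal]
10. n6.val = 16  [16]
11. n8.depth = false  [D.val == e.ok]
12. n8.mk = 30  [30]
13. n9.mk = 16  [terminal]
14. n8.wid = true  [A.depth == false]
15. n4.cnt = "pp"  ["pp"]
16. n4.sig = "yw"  ["yw"]
17. n10.sig = "xyw"  ["x" ++ E.sig]
18. n11.env = 14  [14]
19. n11.cnt = true  [true]
20. n13.hot = false  [terminal]
21. n14.acc = false  [terminal]
22. n12.sig = "nm"  ["nm"]
23. n12.lim = 18  [18]
24. n12.hot = "uy"  ["uy"]
25. n15.sig = "nmw"  [S.sig ++ "w"]
26. n16.ok = -6  [terminal]
27. n17.lab = true  [terminal]
28. n15.lab = 27  [27]
29. n11.lab = -1  [B.lab + S.lim - 46]
30. n19.acc = true  [terminal]
31. n18.sig = "vp"  ["vp"]
32. n18.lim = -9  [-9]
33. n18.hot = "qm"  ["qm"]
34. n20.live = true  [C.lab > -2]
35. n20.mk = -8  [len(S.hot) - 10]
36. n21.sig = "qr"  ["qr"]
37. n22.acc = false  [terminal]
38. n23.ok = 11  [terminal]
39. n24.val = 11  [terminal]
40. n21.lab = 3  [3]
41. n25.env = -2  [D.mk + 6]
42. n25.cnt = true  [true]
43. n26.ok = 12  [terminal]
44. n25.lab = 15  [e.ok + 3]
45. n20.val = 12  [D.mk + 20]
46. n10.lab = 20  [D.val * -2 + 44]
47. n3.lab = 26  [B₁.lab + 6]
48. n0.sig = "rw"  ["rw"]
49. n0.lim = -6  [B.lab - 32]
50. n0.hot = "uw"  ["uw"]

26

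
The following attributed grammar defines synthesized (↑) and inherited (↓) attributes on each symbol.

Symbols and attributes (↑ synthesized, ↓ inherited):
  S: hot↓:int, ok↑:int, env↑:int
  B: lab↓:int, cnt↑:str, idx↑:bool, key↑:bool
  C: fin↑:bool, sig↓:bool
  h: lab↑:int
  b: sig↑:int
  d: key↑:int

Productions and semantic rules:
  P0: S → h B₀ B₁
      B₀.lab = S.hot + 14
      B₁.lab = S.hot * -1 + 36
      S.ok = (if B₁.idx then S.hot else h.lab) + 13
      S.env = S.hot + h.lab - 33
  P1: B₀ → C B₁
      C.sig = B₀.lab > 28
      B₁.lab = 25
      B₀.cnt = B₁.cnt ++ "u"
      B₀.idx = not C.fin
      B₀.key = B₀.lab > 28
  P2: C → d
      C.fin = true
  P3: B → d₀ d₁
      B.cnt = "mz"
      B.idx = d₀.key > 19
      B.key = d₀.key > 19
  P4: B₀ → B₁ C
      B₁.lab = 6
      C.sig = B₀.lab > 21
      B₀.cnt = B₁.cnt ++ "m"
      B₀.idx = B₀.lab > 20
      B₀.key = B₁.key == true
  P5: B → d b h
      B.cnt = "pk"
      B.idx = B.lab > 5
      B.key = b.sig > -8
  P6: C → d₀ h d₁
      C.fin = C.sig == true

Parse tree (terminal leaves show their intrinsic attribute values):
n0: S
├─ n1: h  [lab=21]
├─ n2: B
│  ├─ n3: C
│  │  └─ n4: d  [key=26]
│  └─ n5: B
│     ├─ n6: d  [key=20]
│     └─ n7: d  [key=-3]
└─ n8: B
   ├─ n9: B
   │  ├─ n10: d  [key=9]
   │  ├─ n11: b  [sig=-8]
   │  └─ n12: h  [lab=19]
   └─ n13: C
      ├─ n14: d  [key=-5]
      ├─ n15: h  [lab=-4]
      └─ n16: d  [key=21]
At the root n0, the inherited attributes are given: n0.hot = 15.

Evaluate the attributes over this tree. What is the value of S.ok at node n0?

28

1. n0.hot = 15  [given at root]
2. n1.lab = 21  [terminal]
3. n2.lab = 29  [S.hot + 14]
4. n3.sig = true  [B₀.lab > 28]
5. n4.key = 26  [terminal]
6. n3.fin = true  [true]
7. n5.lab = 25  [25]
8. n6.key = 20  [terminal]
9. n7.key = -3  [terminal]
10. n5.cnt = "mz"  ["mz"]
11. n5.idx = true  [d₀.key > 19]
12. n5.key = true  [d₀.key > 19]
13. n2.cnt = "mzu"  [B₁.cnt ++ "u"]
14. n2.idx = false  [not C.fin]
15. n2.key = true  [B₀.lab > 28]
16. n8.lab = 21  [S.hot * -1 + 36]
17. n9.lab = 6  [6]
18. n10.key = 9  [terminal]
19. n11.sig = -8  [terminal]
20. n12.lab = 19  [terminal]
21. n9.cnt = "pk"  ["pk"]
22. n9.idx = true  [B.lab > 5]
23. n9.key = false  [b.sig > -8]
24. n13.sig = false  [B₀.lab > 21]
25. n14.key = -5  [terminal]
26. n15.lab = -4  [terminal]
27. n16.key = 21  [terminal]
28. n13.fin = false  [C.sig == true]
29. n8.cnt = "pkm"  [B₁.cnt ++ "m"]
30. n8.idx = true  [B₀.lab > 20]
31. n8.key = false  [B₁.key == true]
32. n0.ok = 28  [(if B₁.idx then S.hot else h.lab) + 13]
33. n0.env = 3  [S.hot + h.lab - 33]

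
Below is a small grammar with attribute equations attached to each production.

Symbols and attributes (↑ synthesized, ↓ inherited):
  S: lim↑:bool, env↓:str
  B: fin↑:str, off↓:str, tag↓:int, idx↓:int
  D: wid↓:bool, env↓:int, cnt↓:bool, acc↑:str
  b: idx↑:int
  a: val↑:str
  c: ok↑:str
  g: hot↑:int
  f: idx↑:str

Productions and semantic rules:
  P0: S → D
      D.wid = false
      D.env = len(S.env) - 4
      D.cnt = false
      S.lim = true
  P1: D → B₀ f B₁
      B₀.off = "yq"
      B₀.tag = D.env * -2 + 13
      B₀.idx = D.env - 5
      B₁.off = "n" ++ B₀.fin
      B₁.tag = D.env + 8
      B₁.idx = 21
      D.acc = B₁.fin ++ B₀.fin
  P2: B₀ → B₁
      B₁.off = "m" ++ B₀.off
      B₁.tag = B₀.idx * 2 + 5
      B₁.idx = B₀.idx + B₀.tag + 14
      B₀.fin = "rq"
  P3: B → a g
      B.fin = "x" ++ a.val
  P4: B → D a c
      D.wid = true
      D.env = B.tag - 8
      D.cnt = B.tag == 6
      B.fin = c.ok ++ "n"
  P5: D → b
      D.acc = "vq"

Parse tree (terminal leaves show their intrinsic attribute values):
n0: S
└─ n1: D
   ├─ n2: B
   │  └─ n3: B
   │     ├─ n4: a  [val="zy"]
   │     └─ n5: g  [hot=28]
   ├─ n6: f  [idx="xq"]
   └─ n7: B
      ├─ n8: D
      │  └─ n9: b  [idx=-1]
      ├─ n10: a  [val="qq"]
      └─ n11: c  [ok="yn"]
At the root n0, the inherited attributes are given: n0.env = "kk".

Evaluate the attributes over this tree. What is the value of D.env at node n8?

1. n0.env = "kk"  [given at root]
2. n1.wid = false  [false]
3. n1.env = -2  [len(S.env) - 4]
4. n1.cnt = false  [false]
5. n2.off = "yq"  ["yq"]
6. n2.tag = 17  [D.env * -2 + 13]
7. n2.idx = -7  [D.env - 5]
8. n3.off = "myq"  ["m" ++ B₀.off]
9. n3.tag = -9  [B₀.idx * 2 + 5]
10. n3.idx = 24  [B₀.idx + B₀.tag + 14]
11. n4.val = "zy"  [terminal]
12. n5.hot = 28  [terminal]
13. n3.fin = "xzy"  ["x" ++ a.val]
14. n2.fin = "rq"  ["rq"]
15. n6.idx = "xq"  [terminal]
16. n7.off = "nrq"  ["n" ++ B₀.fin]
17. n7.tag = 6  [D.env + 8]
18. n7.idx = 21  [21]
19. n8.wid = true  [true]
20. n8.env = -2  [B.tag - 8]
21. n8.cnt = true  [B.tag == 6]
22. n9.idx = -1  [terminal]
23. n8.acc = "vq"  ["vq"]
24. n10.val = "qq"  [terminal]
25. n11.ok = "yn"  [terminal]
26. n7.fin = "ynn"  [c.ok ++ "n"]
27. n1.acc = "ynnrq"  [B₁.fin ++ B₀.fin]
28. n0.lim = true  [true]

-2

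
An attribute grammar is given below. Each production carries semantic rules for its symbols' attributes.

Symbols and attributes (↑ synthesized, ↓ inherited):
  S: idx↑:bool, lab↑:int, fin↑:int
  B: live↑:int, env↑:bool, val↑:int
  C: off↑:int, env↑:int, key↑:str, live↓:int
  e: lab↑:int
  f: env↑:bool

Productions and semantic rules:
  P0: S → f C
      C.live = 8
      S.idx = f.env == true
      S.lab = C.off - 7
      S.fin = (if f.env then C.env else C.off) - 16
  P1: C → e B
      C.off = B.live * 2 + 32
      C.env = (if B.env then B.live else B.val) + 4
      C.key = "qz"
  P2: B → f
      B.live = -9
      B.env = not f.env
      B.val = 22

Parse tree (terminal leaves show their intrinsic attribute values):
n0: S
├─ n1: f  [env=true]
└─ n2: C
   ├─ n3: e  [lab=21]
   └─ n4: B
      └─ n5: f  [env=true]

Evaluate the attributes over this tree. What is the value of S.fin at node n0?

1. n1.env = true  [terminal]
2. n2.live = 8  [8]
3. n3.lab = 21  [terminal]
4. n5.env = true  [terminal]
5. n4.live = -9  [-9]
6. n4.env = false  [not f.env]
7. n4.val = 22  [22]
8. n2.off = 14  [B.live * 2 + 32]
9. n2.env = 26  [(if B.env then B.live else B.val) + 4]
10. n2.key = "qz"  ["qz"]
11. n0.idx = true  [f.env == true]
12. n0.lab = 7  [C.off - 7]
13. n0.fin = 10  [(if f.env then C.env else C.off) - 16]

10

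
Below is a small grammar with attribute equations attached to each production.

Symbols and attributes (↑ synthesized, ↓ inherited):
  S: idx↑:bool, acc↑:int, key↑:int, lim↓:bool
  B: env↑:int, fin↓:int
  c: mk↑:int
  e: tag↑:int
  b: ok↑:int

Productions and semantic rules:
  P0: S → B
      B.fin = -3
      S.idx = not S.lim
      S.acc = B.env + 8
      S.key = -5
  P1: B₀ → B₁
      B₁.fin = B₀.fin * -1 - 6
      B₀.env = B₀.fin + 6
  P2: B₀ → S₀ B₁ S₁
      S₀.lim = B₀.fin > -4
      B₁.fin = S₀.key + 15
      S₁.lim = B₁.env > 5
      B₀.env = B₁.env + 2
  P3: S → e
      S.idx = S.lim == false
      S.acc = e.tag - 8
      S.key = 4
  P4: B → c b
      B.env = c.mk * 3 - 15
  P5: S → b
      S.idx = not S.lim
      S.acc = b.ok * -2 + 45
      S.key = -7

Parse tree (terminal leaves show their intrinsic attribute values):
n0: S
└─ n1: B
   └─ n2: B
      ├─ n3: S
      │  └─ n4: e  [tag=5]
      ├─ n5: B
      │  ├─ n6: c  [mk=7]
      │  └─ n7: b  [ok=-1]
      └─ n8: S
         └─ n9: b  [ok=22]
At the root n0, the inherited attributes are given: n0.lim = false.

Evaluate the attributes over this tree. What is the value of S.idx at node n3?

false

1. n0.lim = false  [given at root]
2. n1.fin = -3  [-3]
3. n2.fin = -3  [B₀.fin * -1 - 6]
4. n3.lim = true  [B₀.fin > -4]
5. n4.tag = 5  [terminal]
6. n3.idx = false  [S.lim == false]
7. n3.acc = -3  [e.tag - 8]
8. n3.key = 4  [4]
9. n5.fin = 19  [S₀.key + 15]
10. n6.mk = 7  [terminal]
11. n7.ok = -1  [terminal]
12. n5.env = 6  [c.mk * 3 - 15]
13. n8.lim = true  [B₁.env > 5]
14. n9.ok = 22  [terminal]
15. n8.idx = false  [not S.lim]
16. n8.acc = 1  [b.ok * -2 + 45]
17. n8.key = -7  [-7]
18. n2.env = 8  [B₁.env + 2]
19. n1.env = 3  [B₀.fin + 6]
20. n0.idx = true  [not S.lim]
21. n0.acc = 11  [B.env + 8]
22. n0.key = -5  [-5]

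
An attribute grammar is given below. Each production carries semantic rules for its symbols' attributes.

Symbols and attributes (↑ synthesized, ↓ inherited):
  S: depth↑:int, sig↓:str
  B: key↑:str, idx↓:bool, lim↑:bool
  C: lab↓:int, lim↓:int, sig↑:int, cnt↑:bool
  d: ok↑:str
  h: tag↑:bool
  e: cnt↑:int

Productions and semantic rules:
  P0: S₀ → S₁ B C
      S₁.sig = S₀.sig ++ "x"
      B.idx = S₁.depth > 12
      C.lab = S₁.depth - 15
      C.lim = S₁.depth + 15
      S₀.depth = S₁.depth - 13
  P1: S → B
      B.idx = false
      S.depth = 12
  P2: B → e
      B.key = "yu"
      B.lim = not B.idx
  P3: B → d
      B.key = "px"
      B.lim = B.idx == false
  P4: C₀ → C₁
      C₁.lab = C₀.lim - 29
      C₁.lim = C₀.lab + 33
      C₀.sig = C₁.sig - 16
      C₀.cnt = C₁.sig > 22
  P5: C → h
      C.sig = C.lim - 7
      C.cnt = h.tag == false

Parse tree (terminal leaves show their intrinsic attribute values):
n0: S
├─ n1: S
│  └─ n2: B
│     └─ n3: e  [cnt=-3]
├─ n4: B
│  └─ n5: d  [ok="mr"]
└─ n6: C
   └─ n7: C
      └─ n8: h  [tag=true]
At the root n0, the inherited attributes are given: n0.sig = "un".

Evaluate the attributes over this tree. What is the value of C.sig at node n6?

7

1. n0.sig = "un"  [given at root]
2. n1.sig = "unx"  [S₀.sig ++ "x"]
3. n2.idx = false  [false]
4. n3.cnt = -3  [terminal]
5. n2.key = "yu"  ["yu"]
6. n2.lim = true  [not B.idx]
7. n1.depth = 12  [12]
8. n4.idx = false  [S₁.depth > 12]
9. n5.ok = "mr"  [terminal]
10. n4.key = "px"  ["px"]
11. n4.lim = true  [B.idx == false]
12. n6.lab = -3  [S₁.depth - 15]
13. n6.lim = 27  [S₁.depth + 15]
14. n7.lab = -2  [C₀.lim - 29]
15. n7.lim = 30  [C₀.lab + 33]
16. n8.tag = true  [terminal]
17. n7.sig = 23  [C.lim - 7]
18. n7.cnt = false  [h.tag == false]
19. n6.sig = 7  [C₁.sig - 16]
20. n6.cnt = true  [C₁.sig > 22]
21. n0.depth = -1  [S₁.depth - 13]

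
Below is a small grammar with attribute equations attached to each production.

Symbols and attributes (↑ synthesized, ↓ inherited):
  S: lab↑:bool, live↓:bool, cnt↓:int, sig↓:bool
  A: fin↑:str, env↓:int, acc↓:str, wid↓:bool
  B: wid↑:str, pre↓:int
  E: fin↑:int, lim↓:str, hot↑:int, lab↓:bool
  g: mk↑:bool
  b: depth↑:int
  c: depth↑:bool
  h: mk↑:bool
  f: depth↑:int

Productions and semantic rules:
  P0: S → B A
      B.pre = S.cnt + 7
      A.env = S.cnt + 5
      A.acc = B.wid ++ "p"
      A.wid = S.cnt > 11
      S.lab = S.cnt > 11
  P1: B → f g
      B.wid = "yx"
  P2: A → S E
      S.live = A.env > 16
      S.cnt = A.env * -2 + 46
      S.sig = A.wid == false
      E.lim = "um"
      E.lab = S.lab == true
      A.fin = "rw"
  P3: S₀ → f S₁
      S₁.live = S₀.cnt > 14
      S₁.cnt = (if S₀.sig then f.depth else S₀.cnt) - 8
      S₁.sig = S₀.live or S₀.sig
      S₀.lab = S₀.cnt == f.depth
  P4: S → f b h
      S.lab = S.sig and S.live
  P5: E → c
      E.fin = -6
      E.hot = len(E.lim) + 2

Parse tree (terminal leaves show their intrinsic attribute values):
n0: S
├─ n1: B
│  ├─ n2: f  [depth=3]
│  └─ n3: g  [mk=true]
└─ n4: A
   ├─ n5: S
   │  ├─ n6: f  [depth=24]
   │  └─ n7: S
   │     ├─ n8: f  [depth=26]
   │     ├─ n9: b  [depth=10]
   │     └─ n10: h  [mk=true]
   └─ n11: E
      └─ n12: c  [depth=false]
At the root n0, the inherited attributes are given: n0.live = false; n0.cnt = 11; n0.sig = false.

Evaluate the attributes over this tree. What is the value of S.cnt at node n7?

16

1. n0.live = false  [given at root]
2. n0.cnt = 11  [given at root]
3. n0.sig = false  [given at root]
4. n1.pre = 18  [S.cnt + 7]
5. n2.depth = 3  [terminal]
6. n3.mk = true  [terminal]
7. n1.wid = "yx"  ["yx"]
8. n4.env = 16  [S.cnt + 5]
9. n4.acc = "yxp"  [B.wid ++ "p"]
10. n4.wid = false  [S.cnt > 11]
11. n5.live = false  [A.env > 16]
12. n5.cnt = 14  [A.env * -2 + 46]
13. n5.sig = true  [A.wid == false]
14. n6.depth = 24  [terminal]
15. n7.live = false  [S₀.cnt > 14]
16. n7.cnt = 16  [(if S₀.sig then f.depth else S₀.cnt) - 8]
17. n7.sig = true  [S₀.live or S₀.sig]
18. n8.depth = 26  [terminal]
19. n9.depth = 10  [terminal]
20. n10.mk = true  [terminal]
21. n7.lab = false  [S.sig and S.live]
22. n5.lab = false  [S₀.cnt == f.depth]
23. n11.lim = "um"  ["um"]
24. n11.lab = false  [S.lab == true]
25. n12.depth = false  [terminal]
26. n11.fin = -6  [-6]
27. n11.hot = 4  [len(E.lim) + 2]
28. n4.fin = "rw"  ["rw"]
29. n0.lab = false  [S.cnt > 11]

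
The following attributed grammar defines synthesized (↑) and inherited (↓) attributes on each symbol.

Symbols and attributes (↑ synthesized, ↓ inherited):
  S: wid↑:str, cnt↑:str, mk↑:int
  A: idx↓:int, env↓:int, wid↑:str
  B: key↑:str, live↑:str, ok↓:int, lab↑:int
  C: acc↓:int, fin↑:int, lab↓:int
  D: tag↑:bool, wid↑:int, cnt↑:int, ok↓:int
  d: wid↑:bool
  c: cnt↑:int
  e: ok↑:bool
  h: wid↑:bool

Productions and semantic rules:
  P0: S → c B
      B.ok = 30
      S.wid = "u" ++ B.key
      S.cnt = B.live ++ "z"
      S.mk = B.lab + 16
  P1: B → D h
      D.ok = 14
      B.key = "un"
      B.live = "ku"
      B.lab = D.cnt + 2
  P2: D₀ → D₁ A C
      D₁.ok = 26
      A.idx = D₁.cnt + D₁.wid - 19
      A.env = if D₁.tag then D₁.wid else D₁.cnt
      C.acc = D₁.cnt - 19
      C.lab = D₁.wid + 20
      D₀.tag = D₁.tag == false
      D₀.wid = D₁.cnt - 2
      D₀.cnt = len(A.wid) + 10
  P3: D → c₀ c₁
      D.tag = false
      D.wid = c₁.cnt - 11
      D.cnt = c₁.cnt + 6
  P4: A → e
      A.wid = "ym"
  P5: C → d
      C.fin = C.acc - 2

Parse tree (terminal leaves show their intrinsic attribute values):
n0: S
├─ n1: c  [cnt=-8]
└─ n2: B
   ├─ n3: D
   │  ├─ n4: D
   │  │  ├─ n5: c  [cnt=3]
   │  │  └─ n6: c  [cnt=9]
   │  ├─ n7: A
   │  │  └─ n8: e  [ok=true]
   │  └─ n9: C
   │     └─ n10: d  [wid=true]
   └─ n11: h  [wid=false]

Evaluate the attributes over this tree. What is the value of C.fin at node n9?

1. n1.cnt = -8  [terminal]
2. n2.ok = 30  [30]
3. n3.ok = 14  [14]
4. n4.ok = 26  [26]
5. n5.cnt = 3  [terminal]
6. n6.cnt = 9  [terminal]
7. n4.tag = false  [false]
8. n4.wid = -2  [c₁.cnt - 11]
9. n4.cnt = 15  [c₁.cnt + 6]
10. n7.idx = -6  [D₁.cnt + D₁.wid - 19]
11. n7.env = 15  [if D₁.tag then D₁.wid else D₁.cnt]
12. n8.ok = true  [terminal]
13. n7.wid = "ym"  ["ym"]
14. n9.acc = -4  [D₁.cnt - 19]
15. n9.lab = 18  [D₁.wid + 20]
16. n10.wid = true  [terminal]
17. n9.fin = -6  [C.acc - 2]
18. n3.tag = true  [D₁.tag == false]
19. n3.wid = 13  [D₁.cnt - 2]
20. n3.cnt = 12  [len(A.wid) + 10]
21. n11.wid = false  [terminal]
22. n2.key = "un"  ["un"]
23. n2.live = "ku"  ["ku"]
24. n2.lab = 14  [D.cnt + 2]
25. n0.wid = "uun"  ["u" ++ B.key]
26. n0.cnt = "kuz"  [B.live ++ "z"]
27. n0.mk = 30  [B.lab + 16]

-6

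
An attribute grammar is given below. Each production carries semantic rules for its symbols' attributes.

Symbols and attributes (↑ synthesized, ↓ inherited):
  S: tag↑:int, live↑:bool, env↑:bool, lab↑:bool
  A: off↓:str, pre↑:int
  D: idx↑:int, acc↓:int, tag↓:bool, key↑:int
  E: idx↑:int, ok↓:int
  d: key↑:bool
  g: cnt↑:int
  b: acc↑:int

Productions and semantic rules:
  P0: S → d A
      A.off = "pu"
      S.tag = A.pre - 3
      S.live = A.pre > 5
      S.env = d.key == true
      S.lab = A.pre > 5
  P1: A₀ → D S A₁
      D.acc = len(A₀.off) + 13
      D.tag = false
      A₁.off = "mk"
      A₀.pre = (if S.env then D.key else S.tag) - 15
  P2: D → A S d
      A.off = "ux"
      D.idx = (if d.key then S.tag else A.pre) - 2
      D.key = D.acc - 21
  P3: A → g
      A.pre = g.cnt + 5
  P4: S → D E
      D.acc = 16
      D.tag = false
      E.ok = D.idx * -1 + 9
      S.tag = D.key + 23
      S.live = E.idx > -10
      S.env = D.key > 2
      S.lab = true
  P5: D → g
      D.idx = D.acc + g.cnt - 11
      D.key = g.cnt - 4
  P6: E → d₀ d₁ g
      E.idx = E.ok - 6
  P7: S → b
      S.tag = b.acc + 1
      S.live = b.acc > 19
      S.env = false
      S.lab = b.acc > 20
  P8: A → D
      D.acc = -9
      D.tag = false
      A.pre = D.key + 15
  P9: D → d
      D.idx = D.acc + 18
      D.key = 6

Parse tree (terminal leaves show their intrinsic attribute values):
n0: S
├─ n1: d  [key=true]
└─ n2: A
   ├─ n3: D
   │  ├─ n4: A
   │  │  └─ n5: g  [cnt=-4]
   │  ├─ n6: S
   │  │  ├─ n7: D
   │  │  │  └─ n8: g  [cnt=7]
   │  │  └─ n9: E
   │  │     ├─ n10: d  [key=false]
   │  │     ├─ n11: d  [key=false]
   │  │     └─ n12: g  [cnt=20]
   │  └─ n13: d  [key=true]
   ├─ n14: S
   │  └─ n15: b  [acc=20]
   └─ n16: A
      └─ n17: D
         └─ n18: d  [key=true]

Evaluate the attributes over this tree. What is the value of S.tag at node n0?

3

1. n1.key = true  [terminal]
2. n2.off = "pu"  ["pu"]
3. n3.acc = 15  [len(A₀.off) + 13]
4. n3.tag = false  [false]
5. n4.off = "ux"  ["ux"]
6. n5.cnt = -4  [terminal]
7. n4.pre = 1  [g.cnt + 5]
8. n7.acc = 16  [16]
9. n7.tag = false  [false]
10. n8.cnt = 7  [terminal]
11. n7.idx = 12  [D.acc + g.cnt - 11]
12. n7.key = 3  [g.cnt - 4]
13. n9.ok = -3  [D.idx * -1 + 9]
14. n10.key = false  [terminal]
15. n11.key = false  [terminal]
16. n12.cnt = 20  [terminal]
17. n9.idx = -9  [E.ok - 6]
18. n6.tag = 26  [D.key + 23]
19. n6.live = true  [E.idx > -10]
20. n6.env = true  [D.key > 2]
21. n6.lab = true  [true]
22. n13.key = true  [terminal]
23. n3.idx = 24  [(if d.key then S.tag else A.pre) - 2]
24. n3.key = -6  [D.acc - 21]
25. n15.acc = 20  [terminal]
26. n14.tag = 21  [b.acc + 1]
27. n14.live = true  [b.acc > 19]
28. n14.env = false  [false]
29. n14.lab = false  [b.acc > 20]
30. n16.off = "mk"  ["mk"]
31. n17.acc = -9  [-9]
32. n17.tag = false  [false]
33. n18.key = true  [terminal]
34. n17.idx = 9  [D.acc + 18]
35. n17.key = 6  [6]
36. n16.pre = 21  [D.key + 15]
37. n2.pre = 6  [(if S.env then D.key else S.tag) - 15]
38. n0.tag = 3  [A.pre - 3]
39. n0.live = true  [A.pre > 5]
40. n0.env = true  [d.key == true]
41. n0.lab = true  [A.pre > 5]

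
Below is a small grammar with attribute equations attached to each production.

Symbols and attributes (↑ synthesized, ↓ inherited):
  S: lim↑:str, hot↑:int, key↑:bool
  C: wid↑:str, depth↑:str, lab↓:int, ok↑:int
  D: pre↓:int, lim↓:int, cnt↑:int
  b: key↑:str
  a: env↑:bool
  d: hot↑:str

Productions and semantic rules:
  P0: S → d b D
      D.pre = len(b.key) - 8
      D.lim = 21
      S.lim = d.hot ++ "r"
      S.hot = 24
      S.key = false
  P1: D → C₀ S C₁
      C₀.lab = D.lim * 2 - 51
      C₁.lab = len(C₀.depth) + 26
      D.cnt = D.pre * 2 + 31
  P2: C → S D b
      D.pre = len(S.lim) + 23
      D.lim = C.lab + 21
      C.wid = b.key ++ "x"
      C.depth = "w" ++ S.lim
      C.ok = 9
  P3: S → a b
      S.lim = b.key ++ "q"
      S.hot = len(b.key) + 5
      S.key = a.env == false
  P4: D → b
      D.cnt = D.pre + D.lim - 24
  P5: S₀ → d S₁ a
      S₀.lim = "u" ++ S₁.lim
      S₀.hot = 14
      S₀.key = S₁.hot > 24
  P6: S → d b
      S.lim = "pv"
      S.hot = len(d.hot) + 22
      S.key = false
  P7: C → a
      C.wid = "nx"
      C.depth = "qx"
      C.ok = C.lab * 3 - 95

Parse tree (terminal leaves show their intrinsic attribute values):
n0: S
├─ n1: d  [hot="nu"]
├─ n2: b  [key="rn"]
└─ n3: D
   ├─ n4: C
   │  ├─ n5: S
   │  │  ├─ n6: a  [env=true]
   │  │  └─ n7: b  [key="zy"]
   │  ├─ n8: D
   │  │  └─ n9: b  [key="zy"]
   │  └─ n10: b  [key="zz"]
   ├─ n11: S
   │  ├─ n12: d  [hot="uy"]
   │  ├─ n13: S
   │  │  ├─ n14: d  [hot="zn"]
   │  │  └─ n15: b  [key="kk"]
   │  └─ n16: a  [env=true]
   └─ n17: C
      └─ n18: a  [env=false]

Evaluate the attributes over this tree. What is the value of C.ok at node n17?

-5

1. n1.hot = "nu"  [terminal]
2. n2.key = "rn"  [terminal]
3. n3.pre = -6  [len(b.key) - 8]
4. n3.lim = 21  [21]
5. n4.lab = -9  [D.lim * 2 - 51]
6. n6.env = true  [terminal]
7. n7.key = "zy"  [terminal]
8. n5.lim = "zyq"  [b.key ++ "q"]
9. n5.hot = 7  [len(b.key) + 5]
10. n5.key = false  [a.env == false]
11. n8.pre = 26  [len(S.lim) + 23]
12. n8.lim = 12  [C.lab + 21]
13. n9.key = "zy"  [terminal]
14. n8.cnt = 14  [D.pre + D.lim - 24]
15. n10.key = "zz"  [terminal]
16. n4.wid = "zzx"  [b.key ++ "x"]
17. n4.depth = "wzyq"  ["w" ++ S.lim]
18. n4.ok = 9  [9]
19. n12.hot = "uy"  [terminal]
20. n14.hot = "zn"  [terminal]
21. n15.key = "kk"  [terminal]
22. n13.lim = "pv"  ["pv"]
23. n13.hot = 24  [len(d.hot) + 22]
24. n13.key = false  [false]
25. n16.env = true  [terminal]
26. n11.lim = "upv"  ["u" ++ S₁.lim]
27. n11.hot = 14  [14]
28. n11.key = false  [S₁.hot > 24]
29. n17.lab = 30  [len(C₀.depth) + 26]
30. n18.env = false  [terminal]
31. n17.wid = "nx"  ["nx"]
32. n17.depth = "qx"  ["qx"]
33. n17.ok = -5  [C.lab * 3 - 95]
34. n3.cnt = 19  [D.pre * 2 + 31]
35. n0.lim = "nur"  [d.hot ++ "r"]
36. n0.hot = 24  [24]
37. n0.key = false  [false]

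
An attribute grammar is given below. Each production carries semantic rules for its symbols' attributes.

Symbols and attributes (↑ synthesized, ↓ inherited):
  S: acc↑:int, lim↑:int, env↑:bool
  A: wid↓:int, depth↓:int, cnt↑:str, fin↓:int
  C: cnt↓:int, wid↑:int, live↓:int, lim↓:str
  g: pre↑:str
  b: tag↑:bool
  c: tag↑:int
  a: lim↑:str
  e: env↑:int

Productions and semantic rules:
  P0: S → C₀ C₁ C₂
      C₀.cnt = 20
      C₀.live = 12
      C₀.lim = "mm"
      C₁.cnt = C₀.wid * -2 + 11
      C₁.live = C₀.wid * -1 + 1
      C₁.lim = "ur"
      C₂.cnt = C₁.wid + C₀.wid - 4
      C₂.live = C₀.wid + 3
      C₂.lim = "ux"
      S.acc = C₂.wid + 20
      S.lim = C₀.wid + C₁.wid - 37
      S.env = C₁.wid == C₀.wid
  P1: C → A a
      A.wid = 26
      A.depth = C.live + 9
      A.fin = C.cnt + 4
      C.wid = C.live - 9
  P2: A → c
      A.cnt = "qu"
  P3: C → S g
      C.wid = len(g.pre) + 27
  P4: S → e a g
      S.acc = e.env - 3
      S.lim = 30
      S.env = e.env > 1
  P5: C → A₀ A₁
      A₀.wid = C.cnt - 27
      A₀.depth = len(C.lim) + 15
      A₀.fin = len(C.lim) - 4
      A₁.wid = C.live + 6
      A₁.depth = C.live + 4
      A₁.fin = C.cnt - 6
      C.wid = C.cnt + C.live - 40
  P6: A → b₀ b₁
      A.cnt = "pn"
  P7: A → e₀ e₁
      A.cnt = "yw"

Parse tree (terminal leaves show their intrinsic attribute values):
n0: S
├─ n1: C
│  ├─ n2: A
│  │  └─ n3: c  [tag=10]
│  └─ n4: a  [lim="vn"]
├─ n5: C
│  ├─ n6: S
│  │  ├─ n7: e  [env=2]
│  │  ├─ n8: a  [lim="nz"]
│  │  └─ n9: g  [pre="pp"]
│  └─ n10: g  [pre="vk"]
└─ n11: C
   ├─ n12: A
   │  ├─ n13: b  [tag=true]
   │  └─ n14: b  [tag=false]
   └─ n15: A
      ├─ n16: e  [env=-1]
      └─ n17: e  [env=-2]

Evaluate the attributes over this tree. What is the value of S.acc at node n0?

1. n1.cnt = 20  [20]
2. n1.live = 12  [12]
3. n1.lim = "mm"  ["mm"]
4. n2.wid = 26  [26]
5. n2.depth = 21  [C.live + 9]
6. n2.fin = 24  [C.cnt + 4]
7. n3.tag = 10  [terminal]
8. n2.cnt = "qu"  ["qu"]
9. n4.lim = "vn"  [terminal]
10. n1.wid = 3  [C.live - 9]
11. n5.cnt = 5  [C₀.wid * -2 + 11]
12. n5.live = -2  [C₀.wid * -1 + 1]
13. n5.lim = "ur"  ["ur"]
14. n7.env = 2  [terminal]
15. n8.lim = "nz"  [terminal]
16. n9.pre = "pp"  [terminal]
17. n6.acc = -1  [e.env - 3]
18. n6.lim = 30  [30]
19. n6.env = true  [e.env > 1]
20. n10.pre = "vk"  [terminal]
21. n5.wid = 29  [len(g.pre) + 27]
22. n11.cnt = 28  [C₁.wid + C₀.wid - 4]
23. n11.live = 6  [C₀.wid + 3]
24. n11.lim = "ux"  ["ux"]
25. n12.wid = 1  [C.cnt - 27]
26. n12.depth = 17  [len(C.lim) + 15]
27. n12.fin = -2  [len(C.lim) - 4]
28. n13.tag = true  [terminal]
29. n14.tag = false  [terminal]
30. n12.cnt = "pn"  ["pn"]
31. n15.wid = 12  [C.live + 6]
32. n15.depth = 10  [C.live + 4]
33. n15.fin = 22  [C.cnt - 6]
34. n16.env = -1  [terminal]
35. n17.env = -2  [terminal]
36. n15.cnt = "yw"  ["yw"]
37. n11.wid = -6  [C.cnt + C.live - 40]
38. n0.acc = 14  [C₂.wid + 20]
39. n0.lim = -5  [C₀.wid + C₁.wid - 37]
40. n0.env = false  [C₁.wid == C₀.wid]

14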